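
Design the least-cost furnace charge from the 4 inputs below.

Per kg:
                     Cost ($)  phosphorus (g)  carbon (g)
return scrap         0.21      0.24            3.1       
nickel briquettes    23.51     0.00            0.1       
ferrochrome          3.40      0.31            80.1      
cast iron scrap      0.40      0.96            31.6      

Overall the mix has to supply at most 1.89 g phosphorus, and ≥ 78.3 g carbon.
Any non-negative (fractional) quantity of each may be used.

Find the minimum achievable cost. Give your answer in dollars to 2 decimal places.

This is a linear program. Let x1 = kg of return scrap, x2 = kg of nickel briquettes, x3 = kg of ferrochrome, x4 = kg of cast iron scrap.
min 0.21x1 + 23.51x2 + 3.4x3 + 0.4x4 with:
  0.24x1 + 0.31x3 + 0.96x4 ≤ 1.89   (phosphorus)
  3.1x1 + 0.1x2 + 80.1x3 + 31.6x4 ≥ 78.3   (carbon)
  x1, x2, x3, x4 ≥ 0.
The optimal basis is {ferrochrome, cast iron scrap}; return scrap, nickel briquettes drop out. Binding constraints: phosphorus and carbon.
So ferrochrome = 0.2302 kg, cast iron scrap = 1.894 kg.
Cost = 3.4·0.2302 + 0.4·1.894 = 1.5403.

$1.54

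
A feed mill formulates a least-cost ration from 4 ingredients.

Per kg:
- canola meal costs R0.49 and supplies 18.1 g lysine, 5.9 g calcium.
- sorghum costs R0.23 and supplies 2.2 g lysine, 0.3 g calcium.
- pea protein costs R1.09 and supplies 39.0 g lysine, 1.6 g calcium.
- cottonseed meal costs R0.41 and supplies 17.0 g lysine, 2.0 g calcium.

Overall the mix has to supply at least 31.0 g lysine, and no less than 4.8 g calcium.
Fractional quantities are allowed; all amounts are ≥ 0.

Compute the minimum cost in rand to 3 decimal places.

Let x1 = kg of canola meal, x2 = kg of sorghum, x3 = kg of pea protein, x4 = kg of cottonseed meal.
Minimize 0.49x1 + 0.23x2 + 1.09x3 + 0.41x4 with:
  18.1x1 + 2.2x2 + 39x3 + 17x4 ≥ 31   (lysine)
  5.9x1 + 0.3x2 + 1.6x3 + 2x4 ≥ 4.8   (calcium)
  x1, x2, x3, x4 ≥ 0.
The cheapest feasible vertex uses only canola meal, cottonseed meal; sorghum, pea protein are not used. There the lysine and calcium constraints are tight.
That vertex is x1 = 0.3058, x4 = 1.498.
Objective = 0.49·0.3058 + 0.41·1.498 = 0.76402.

R0.764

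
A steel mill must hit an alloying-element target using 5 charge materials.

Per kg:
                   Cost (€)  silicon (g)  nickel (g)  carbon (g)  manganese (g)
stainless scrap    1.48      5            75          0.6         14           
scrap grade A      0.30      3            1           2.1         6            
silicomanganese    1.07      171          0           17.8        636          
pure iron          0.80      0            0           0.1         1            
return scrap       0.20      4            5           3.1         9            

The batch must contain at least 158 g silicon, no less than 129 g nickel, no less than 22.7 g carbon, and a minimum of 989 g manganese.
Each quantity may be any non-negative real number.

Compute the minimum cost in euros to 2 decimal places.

€4.17

Let x1 = kg of stainless scrap, x2 = kg of scrap grade A, x3 = kg of silicomanganese, x4 = kg of pure iron, x5 = kg of return scrap.
min 1.48x1 + 0.3x2 + 1.07x3 + 0.8x4 + 0.2x5 with:
  5x1 + 3x2 + 171x3 + 4x5 ≥ 158   (silicon)
  75x1 + 1x2 + 5x5 ≥ 129   (nickel)
  0.6x1 + 2.1x2 + 17.8x3 + 0.1x4 + 3.1x5 ≥ 22.7   (carbon)
  14x1 + 6x2 + 636x3 + 1x4 + 9x5 ≥ 989   (manganese)
  x1, x2, x3, x4, x5 ≥ 0.
The optimal basis is {stainless scrap, silicomanganese}; scrap grade A, pure iron, return scrap drop out. The nickel and manganese requirements are met with equality.
Solving gives x1 = 1.72, x3 = 1.517.
Total cost: 1.48·1.72 + 1.07·1.517 = 4.1688.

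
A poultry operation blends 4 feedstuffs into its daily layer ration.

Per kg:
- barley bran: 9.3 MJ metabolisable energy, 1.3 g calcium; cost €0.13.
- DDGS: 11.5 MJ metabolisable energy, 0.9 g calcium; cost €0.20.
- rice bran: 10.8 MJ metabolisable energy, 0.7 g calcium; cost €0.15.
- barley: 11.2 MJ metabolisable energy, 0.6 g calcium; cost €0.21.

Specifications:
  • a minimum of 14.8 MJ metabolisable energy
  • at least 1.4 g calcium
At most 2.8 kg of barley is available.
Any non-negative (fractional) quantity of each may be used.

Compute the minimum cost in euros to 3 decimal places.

Treat it as an LP. Let x1 = kg of barley bran, x2 = kg of DDGS, x3 = kg of rice bran, x4 = kg of barley.
Minimise 0.13x1 + 0.2x2 + 0.15x3 + 0.21x4 with:
  9.3x1 + 11.5x2 + 10.8x3 + 11.2x4 ≥ 14.8   (metabolisable energy)
  1.3x1 + 0.9x2 + 0.7x3 + 0.6x4 ≥ 1.4   (calcium)
  x4 ≤ 2.8
  x1, x2, x3, x4 ≥ 0.
The cheapest feasible vertex uses only barley bran, rice bran; DDGS, barley are not used. There the metabolisable energy and calcium constraints are tight.
So barley bran = 0.6321 kg, rice bran = 0.826 kg.
Hence cost = 0.13·0.6321 + 0.15·0.826 = €0.20607.

€0.206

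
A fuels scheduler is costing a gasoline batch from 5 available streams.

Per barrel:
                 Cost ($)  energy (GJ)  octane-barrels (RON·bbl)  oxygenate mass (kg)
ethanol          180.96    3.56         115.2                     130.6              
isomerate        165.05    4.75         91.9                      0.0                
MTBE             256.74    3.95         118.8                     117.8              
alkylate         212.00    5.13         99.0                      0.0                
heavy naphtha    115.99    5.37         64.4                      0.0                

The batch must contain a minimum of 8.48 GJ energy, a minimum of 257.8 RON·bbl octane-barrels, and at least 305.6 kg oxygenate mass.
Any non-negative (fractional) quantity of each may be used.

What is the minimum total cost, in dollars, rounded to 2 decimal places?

$426.67

Treat it as an LP. Let x1 = barrels of ethanol, x2 = barrels of isomerate, x3 = barrels of MTBE, x4 = barrels of alkylate, x5 = barrels of heavy naphtha.
min 180.96x1 + 165.05x2 + 256.74x3 + 212x4 + 115.99x5 s.t.:
  3.56x1 + 4.75x2 + 3.95x3 + 5.13x4 + 5.37x5 ≥ 8.48   (energy)
  115.2x1 + 91.9x2 + 118.8x3 + 99x4 + 64.4x5 ≥ 257.8   (octane-barrels)
  130.6x1 + 117.8x3 ≥ 305.6   (oxygenate mass)
  x1, x2, x3, x4, x5 ≥ 0.
The cheapest feasible vertex uses only ethanol, heavy naphtha; isomerate, MTBE, alkylate are not used. The energy and oxygenate mass requirements are met with equality.
Optimal quantities: ethanol = 2.33997 barrels, heavy naphtha = 0.0278788 barrels.
Objective = 180.96·2.33997 + 115.99·0.0278788 = 426.6746.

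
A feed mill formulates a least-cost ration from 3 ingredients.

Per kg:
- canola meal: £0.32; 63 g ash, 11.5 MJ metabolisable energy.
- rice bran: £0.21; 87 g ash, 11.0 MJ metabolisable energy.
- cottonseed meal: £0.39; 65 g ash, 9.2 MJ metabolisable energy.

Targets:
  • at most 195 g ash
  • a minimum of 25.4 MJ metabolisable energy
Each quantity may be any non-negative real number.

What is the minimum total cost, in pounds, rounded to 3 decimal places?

£0.506

Let x1 = kg of canola meal, x2 = kg of rice bran, x3 = kg of cottonseed meal.
min 0.32x1 + 0.21x2 + 0.39x3 s.t.:
  63x1 + 87x2 + 65x3 ≤ 195   (ash)
  11.5x1 + 11x2 + 9.2x3 ≥ 25.4   (metabolisable energy)
  x1, x2, x3 ≥ 0.
The minimum-cost mix takes nothing from cottonseed meal — only canola meal, rice bran. There the ash and metabolisable energy constraints are tight.
So canola meal = 0.2107 kg, rice bran = 2.089 kg.
Cost = 0.32·0.2107 + 0.21·2.089 = 0.50611.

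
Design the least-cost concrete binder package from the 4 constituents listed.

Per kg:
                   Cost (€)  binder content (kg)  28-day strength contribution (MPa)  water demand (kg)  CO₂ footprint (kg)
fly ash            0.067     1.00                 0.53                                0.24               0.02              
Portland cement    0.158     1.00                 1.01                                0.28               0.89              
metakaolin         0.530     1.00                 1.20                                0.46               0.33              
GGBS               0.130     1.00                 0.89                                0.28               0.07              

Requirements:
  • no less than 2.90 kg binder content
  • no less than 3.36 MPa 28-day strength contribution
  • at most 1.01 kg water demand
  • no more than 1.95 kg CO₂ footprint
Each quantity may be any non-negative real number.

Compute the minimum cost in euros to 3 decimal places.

€0.504

Let x1 = kg of fly ash, x2 = kg of Portland cement, x3 = kg of metakaolin, x4 = kg of GGBS.
Minimize 0.067x1 + 0.158x2 + 0.53x3 + 0.13x4 s.t.:
  1x1 + 1x2 + 1x3 + 1x4 ≥ 2.9   (binder content)
  0.53x1 + 1.01x2 + 1.2x3 + 0.89x4 ≥ 3.36   (28-day strength contribution)
  0.24x1 + 0.28x2 + 0.46x3 + 0.28x4 ≤ 1.01   (water demand)
  0.02x1 + 0.89x2 + 0.33x3 + 0.07x4 ≤ 1.95   (CO₂ footprint)
  x1, x2, x3, x4 ≥ 0.
The minimum-cost mix takes nothing from fly ash, metakaolin — only Portland cement, GGBS. There the 28-day strength contribution and water demand constraints are tight.
So Portland cement = 1.247 kg, GGBS = 2.36 kg.
Objective = 0.158·1.247 + 0.13·2.36 = 0.50383.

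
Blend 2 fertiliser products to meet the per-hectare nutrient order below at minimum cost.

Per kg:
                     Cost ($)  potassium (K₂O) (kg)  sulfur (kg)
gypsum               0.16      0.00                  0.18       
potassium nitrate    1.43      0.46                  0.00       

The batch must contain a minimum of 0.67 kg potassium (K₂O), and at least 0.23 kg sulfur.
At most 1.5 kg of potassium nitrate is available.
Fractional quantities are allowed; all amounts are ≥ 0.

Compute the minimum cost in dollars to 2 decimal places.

Let x1 = kg of gypsum, x2 = kg of potassium nitrate.
min 0.16x1 + 1.43x2 with:
  0.46x2 ≥ 0.67   (potassium (K₂O))
  0.18x1 ≥ 0.23   (sulfur)
  x2 ≤ 1.5
  x1, x2 ≥ 0.
Both inputs are positive at the optimum. The potassium (K₂O) and sulfur requirements are met with equality.
Optimal quantities: gypsum = 1.278 kg, potassium nitrate = 1.457 kg.
Hence cost = 0.16·1.278 + 1.43·1.457 = $2.2880.

$2.29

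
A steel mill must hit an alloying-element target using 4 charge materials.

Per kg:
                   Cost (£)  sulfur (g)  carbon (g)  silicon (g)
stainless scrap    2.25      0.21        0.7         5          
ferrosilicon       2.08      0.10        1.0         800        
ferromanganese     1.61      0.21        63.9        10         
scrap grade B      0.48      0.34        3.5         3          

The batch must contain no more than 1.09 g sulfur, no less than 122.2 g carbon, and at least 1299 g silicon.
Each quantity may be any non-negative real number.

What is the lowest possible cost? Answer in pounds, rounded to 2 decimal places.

Let x1 = kg of stainless scrap, x2 = kg of ferrosilicon, x3 = kg of ferromanganese, x4 = kg of scrap grade B.
Minimise 2.25x1 + 2.08x2 + 1.61x3 + 0.48x4 subject to:
  0.21x1 + 0.1x2 + 0.21x3 + 0.34x4 ≤ 1.09   (sulfur)
  0.7x1 + 1x2 + 63.9x3 + 3.5x4 ≥ 122.2   (carbon)
  5x1 + 800x2 + 10x3 + 3x4 ≥ 1299   (silicon)
  x1, x2, x3, x4 ≥ 0.
The minimum-cost mix takes nothing from stainless scrap, scrap grade B — only ferrosilicon, ferromanganese. The carbon and silicon requirements are met with equality.
Optimal quantities: ferrosilicon = 1.6 kg, ferromanganese = 1.887 kg.
Cost = 2.08·1.6 + 1.61·1.887 = 6.3661.

£6.37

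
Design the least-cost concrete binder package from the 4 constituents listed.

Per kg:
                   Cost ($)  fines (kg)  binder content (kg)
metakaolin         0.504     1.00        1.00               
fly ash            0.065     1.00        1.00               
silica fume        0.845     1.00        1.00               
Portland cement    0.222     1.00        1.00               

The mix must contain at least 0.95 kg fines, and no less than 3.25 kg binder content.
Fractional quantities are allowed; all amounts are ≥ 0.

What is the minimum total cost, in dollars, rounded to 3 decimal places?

Treat it as an LP. Let x1 = kg of metakaolin, x2 = kg of fly ash, x3 = kg of silica fume, x4 = kg of Portland cement.
Minimise 0.504x1 + 0.065x2 + 0.845x3 + 0.222x4 with:
  1x1 + 1x2 + 1x3 + 1x4 ≥ 0.95   (fines)
  1x1 + 1x2 + 1x3 + 1x4 ≥ 3.25   (binder content)
  x1, x2, x3, x4 ≥ 0.
At the optimum only fly ash is positive (metakaolin, silica fume, Portland cement = 0). There the binder content constraint is tight.
Solving gives x2 = 3.25.
Total cost: 0.065·3.25 = 0.21125.

$0.211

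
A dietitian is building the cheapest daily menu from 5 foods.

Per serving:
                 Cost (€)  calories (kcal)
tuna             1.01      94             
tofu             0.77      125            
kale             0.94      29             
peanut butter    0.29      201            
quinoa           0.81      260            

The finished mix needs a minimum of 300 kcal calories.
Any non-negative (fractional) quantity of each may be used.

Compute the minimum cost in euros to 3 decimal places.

Let x1 = servings of tuna, x2 = servings of tofu, x3 = servings of kale, x4 = servings of peanut butter, x5 = servings of quinoa.
Minimize 1.01x1 + 0.77x2 + 0.94x3 + 0.29x4 + 0.81x5 with:
  94x1 + 125x2 + 29x3 + 201x4 + 260x5 ≥ 300   (calories)
  x1, x2, x3, x4, x5 ≥ 0.
The optimal basis is {peanut butter}; tuna, tofu, kale, quinoa drop out. Binding constraint: calories.
That vertex is x4 = 1.493.
Hence cost = 0.29·1.493 = €0.43297.

€0.433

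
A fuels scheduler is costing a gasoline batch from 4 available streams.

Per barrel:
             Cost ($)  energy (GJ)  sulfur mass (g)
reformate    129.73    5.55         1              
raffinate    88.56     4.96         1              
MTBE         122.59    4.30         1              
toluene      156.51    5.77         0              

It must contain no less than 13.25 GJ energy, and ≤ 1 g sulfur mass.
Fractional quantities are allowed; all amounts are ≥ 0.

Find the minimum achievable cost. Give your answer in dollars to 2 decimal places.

Let x1 = barrels of reformate, x2 = barrels of raffinate, x3 = barrels of MTBE, x4 = barrels of toluene.
Minimize 129.73x1 + 88.56x2 + 122.59x3 + 156.51x4 subject to:
  5.55x1 + 4.96x2 + 4.3x3 + 5.77x4 ≥ 13.25   (energy)
  1x1 + 1x2 + 1x3 ≤ 1   (sulfur mass)
  x1, x2, x3, x4 ≥ 0.
At the optimum only raffinate, toluene are positive (reformate, MTBE = 0). There the energy and sulfur mass constraints are tight.
Solving gives x2 = 1, x4 = 1.4367.
Objective = 88.56·1 + 156.51·1.4367 = 313.4179.

$313.42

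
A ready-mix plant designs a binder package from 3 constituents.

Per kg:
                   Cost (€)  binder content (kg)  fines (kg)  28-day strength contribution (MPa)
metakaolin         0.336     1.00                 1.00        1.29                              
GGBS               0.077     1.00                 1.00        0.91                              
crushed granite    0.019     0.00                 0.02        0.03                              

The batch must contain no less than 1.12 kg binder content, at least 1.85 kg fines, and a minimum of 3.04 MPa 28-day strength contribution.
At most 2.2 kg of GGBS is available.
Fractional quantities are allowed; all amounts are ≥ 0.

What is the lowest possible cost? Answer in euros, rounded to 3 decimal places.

€0.440

Let x1 = kg of metakaolin, x2 = kg of GGBS, x3 = kg of crushed granite.
Minimize 0.336x1 + 0.077x2 + 0.019x3 subject to:
  1x1 + 1x2 ≥ 1.12   (binder content)
  1x1 + 1x2 + 0.02x3 ≥ 1.85   (fines)
  1.29x1 + 0.91x2 + 0.03x3 ≥ 3.04   (28-day strength contribution)
  x2 ≤ 2.2
  x1, x2, x3 ≥ 0.
At the optimum only metakaolin, GGBS are positive (crushed granite = 0). Binding constraints: 28-day strength contribution and the GGBS cap.
Optimal quantities: metakaolin = 0.8047 kg, GGBS = 2.2 kg.
Total cost: 0.336·0.8047 + 0.077·2.2 = 0.43978.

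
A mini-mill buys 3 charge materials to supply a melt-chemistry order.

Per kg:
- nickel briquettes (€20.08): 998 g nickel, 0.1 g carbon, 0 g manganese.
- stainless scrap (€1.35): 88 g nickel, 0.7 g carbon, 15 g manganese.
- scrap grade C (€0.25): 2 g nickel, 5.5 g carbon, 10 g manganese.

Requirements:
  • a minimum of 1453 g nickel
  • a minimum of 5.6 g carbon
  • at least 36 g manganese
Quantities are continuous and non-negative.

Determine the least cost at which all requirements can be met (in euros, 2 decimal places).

Let x1 = kg of nickel briquettes, x2 = kg of stainless scrap, x3 = kg of scrap grade C.
Minimize 20.08x1 + 1.35x2 + 0.25x3 subject to:
  998x1 + 88x2 + 2x3 ≥ 1453   (nickel)
  0.1x1 + 0.7x2 + 5.5x3 ≥ 5.6   (carbon)
  15x2 + 10x3 ≥ 36   (manganese)
  x1, x2, x3 ≥ 0.
The optimal basis is {stainless scrap}; nickel briquettes, scrap grade C drop out. There the nickel constraint is tight.
Optimal quantities: stainless scrap = 16.51 kg.
Hence cost = 1.35·16.51 = €22.2885.

€22.29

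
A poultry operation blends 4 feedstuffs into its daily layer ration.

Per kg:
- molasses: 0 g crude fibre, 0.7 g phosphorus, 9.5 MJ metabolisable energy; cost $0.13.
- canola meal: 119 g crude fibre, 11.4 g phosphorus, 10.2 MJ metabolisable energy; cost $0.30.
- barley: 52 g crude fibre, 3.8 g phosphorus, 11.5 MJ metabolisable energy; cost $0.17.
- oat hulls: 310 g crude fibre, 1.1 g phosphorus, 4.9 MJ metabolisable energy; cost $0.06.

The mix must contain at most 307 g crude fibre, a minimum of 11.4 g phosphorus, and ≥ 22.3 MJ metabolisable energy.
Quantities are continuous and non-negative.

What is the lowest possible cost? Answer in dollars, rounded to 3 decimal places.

This is a linear program. Let x1 = kg of molasses, x2 = kg of canola meal, x3 = kg of barley, x4 = kg of oat hulls.
min 0.13x1 + 0.3x2 + 0.17x3 + 0.06x4 s.t.:
  119x2 + 52x3 + 310x4 ≤ 307   (crude fibre)
  0.7x1 + 11.4x2 + 3.8x3 + 1.1x4 ≥ 11.4   (phosphorus)
  9.5x1 + 10.2x2 + 11.5x3 + 4.9x4 ≥ 22.3   (metabolisable energy)
  x1, x2, x3, x4 ≥ 0.
At the optimum only canola meal, barley, oat hulls are positive (molasses = 0). The crude fibre, phosphorus, metabolisable energy requirements are met with equality.
Solving gives x2 = 0.5395, x3 = 1.214, x4 = 0.5796.
Hence cost = 0.3·0.5395 + 0.17·1.214 + 0.06·0.5796 = $0.40301.

$0.403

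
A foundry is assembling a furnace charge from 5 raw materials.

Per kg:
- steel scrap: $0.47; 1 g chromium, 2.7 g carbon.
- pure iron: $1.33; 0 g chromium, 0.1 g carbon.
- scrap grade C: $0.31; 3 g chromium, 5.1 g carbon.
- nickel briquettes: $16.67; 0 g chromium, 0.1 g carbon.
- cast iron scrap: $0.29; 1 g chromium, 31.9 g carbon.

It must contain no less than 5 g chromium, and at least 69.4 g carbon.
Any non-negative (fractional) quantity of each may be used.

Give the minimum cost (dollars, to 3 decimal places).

Let x1 = kg of steel scrap, x2 = kg of pure iron, x3 = kg of scrap grade C, x4 = kg of nickel briquettes, x5 = kg of cast iron scrap.
Minimise 0.47x1 + 1.33x2 + 0.31x3 + 16.67x4 + 0.29x5 s.t.:
  1x1 + 3x3 + 1x5 ≥ 5   (chromium)
  2.7x1 + 0.1x2 + 5.1x3 + 0.1x4 + 31.9x5 ≥ 69.4   (carbon)
  x1, x2, x3, x4, x5 ≥ 0.
The optimal basis is {scrap grade C, cast iron scrap}; steel scrap, pure iron, nickel briquettes drop out. There the chromium and carbon constraints are tight.
Optimal quantities: scrap grade C = 0.9945 kg, cast iron scrap = 2.017 kg.
Objective = 0.31·0.9945 + 0.29·2.017 = 0.89323.

$0.893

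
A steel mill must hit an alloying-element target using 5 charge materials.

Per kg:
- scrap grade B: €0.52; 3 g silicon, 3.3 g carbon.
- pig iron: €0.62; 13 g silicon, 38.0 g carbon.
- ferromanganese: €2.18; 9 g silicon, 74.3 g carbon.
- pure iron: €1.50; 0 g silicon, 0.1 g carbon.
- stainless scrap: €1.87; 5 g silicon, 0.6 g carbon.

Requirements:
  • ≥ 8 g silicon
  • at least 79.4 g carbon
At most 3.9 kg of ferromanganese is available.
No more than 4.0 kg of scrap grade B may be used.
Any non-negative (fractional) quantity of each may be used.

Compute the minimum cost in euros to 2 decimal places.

Treat it as an LP. Let x1 = kg of scrap grade B, x2 = kg of pig iron, x3 = kg of ferromanganese, x4 = kg of pure iron, x5 = kg of stainless scrap.
Minimise 0.52x1 + 0.62x2 + 2.18x3 + 1.5x4 + 1.87x5 with:
  3x1 + 13x2 + 9x3 + 5x5 ≥ 8   (silicon)
  3.3x1 + 38x2 + 74.3x3 + 0.1x4 + 0.6x5 ≥ 79.4   (carbon)
  x3 ≤ 3.9
  x1 ≤ 4
  x1, x2, x3, x4, x5 ≥ 0.
At the optimum only pig iron is positive (scrap grade B, ferromanganese, pure iron, stainless scrap = 0). There the carbon constraint is tight.
Solving gives x2 = 2.089.
Cost = 0.62·2.089 = 1.2952.

€1.30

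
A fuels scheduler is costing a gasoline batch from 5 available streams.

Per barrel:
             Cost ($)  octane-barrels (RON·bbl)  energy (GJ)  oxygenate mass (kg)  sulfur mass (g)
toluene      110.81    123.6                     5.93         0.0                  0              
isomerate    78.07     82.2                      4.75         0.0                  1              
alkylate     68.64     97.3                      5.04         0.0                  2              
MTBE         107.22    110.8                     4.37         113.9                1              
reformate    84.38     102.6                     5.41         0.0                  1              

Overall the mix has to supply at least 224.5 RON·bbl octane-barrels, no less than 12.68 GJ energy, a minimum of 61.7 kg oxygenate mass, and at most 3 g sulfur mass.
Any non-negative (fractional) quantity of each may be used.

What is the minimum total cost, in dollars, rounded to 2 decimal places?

This is a linear program. Let x1 = barrels of toluene, x2 = barrels of isomerate, x3 = barrels of alkylate, x4 = barrels of MTBE, x5 = barrels of reformate.
Minimise 110.81x1 + 78.07x2 + 68.64x3 + 107.22x4 + 84.38x5 with:
  123.6x1 + 82.2x2 + 97.3x3 + 110.8x4 + 102.6x5 ≥ 224.5   (octane-barrels)
  5.93x1 + 4.75x2 + 5.04x3 + 4.37x4 + 5.41x5 ≥ 12.68   (energy)
  113.9x4 ≥ 61.7   (oxygenate mass)
  1x2 + 2x3 + 1x4 + 1x5 ≤ 3   (sulfur mass)
  x1, x2, x3, x4, x5 ≥ 0.
At the optimum only alkylate, MTBE, reformate are positive (toluene, isomerate = 0). The energy, oxygenate mass, sulfur mass requirements are met with equality.
That vertex is x3 = 0.51672, x4 = 0.5417, x5 = 1.4249.
Total cost: 68.64·0.51672 + 107.22·0.5417 + 84.38·1.4249 = 213.7818.

$213.78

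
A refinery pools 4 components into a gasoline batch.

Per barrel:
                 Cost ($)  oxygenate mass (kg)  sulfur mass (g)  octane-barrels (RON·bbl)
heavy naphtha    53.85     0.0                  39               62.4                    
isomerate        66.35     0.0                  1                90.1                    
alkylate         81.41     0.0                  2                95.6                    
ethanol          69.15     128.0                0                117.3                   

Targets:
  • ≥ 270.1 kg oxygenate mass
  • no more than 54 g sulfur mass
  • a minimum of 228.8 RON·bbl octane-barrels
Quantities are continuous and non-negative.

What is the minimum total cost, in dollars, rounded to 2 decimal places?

This is a linear program. Let x1 = barrels of heavy naphtha, x2 = barrels of isomerate, x3 = barrels of alkylate, x4 = barrels of ethanol.
Minimise 53.85x1 + 66.35x2 + 81.41x3 + 69.15x4 s.t.:
  128x4 ≥ 270.1   (oxygenate mass)
  39x1 + 1x2 + 2x3 ≤ 54   (sulfur mass)
  62.4x1 + 90.1x2 + 95.6x3 + 117.3x4 ≥ 228.8   (octane-barrels)
  x1, x2, x3, x4 ≥ 0.
At the optimum only ethanol is positive (heavy naphtha, isomerate, alkylate = 0). There the oxygenate mass constraint is tight.
That vertex is x4 = 2.1102.
Total cost: 69.15·2.1102 = 145.9203.

$145.92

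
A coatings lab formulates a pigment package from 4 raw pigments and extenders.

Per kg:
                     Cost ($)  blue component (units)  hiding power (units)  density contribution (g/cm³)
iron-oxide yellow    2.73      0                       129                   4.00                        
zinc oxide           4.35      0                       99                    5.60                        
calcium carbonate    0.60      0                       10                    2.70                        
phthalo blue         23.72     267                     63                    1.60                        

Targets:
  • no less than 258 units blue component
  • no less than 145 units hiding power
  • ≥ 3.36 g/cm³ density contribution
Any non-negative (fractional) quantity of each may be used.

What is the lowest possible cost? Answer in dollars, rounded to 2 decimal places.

Set it up as a linear program. Let x1 = kg of iron-oxide yellow, x2 = kg of zinc oxide, x3 = kg of calcium carbonate, x4 = kg of phthalo blue.
Minimize 2.73x1 + 4.35x2 + 0.6x3 + 23.72x4 subject to:
  267x4 ≥ 258   (blue component)
  129x1 + 99x2 + 10x3 + 63x4 ≥ 145   (hiding power)
  4x1 + 5.6x2 + 2.7x3 + 1.6x4 ≥ 3.36   (density contribution)
  x1, x2, x3, x4 ≥ 0.
The cheapest feasible vertex uses only iron-oxide yellow, phthalo blue; zinc oxide, calcium carbonate are not used. The blue component and hiding power requirements are met with equality.
Optimal quantities: iron-oxide yellow = 0.6521 kg, phthalo blue = 0.9663 kg.
Objective = 2.73·0.6521 + 23.72·0.9663 = 24.7009.

$24.70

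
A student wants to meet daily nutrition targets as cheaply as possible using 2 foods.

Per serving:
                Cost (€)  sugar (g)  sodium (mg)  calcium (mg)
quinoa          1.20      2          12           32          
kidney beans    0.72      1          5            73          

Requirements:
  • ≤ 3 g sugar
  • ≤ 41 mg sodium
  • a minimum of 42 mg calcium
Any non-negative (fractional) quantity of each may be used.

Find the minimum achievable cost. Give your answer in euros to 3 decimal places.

€0.414

Let x1 = servings of quinoa, x2 = servings of kidney beans.
Minimize 1.2x1 + 0.72x2 with:
  2x1 + 1x2 ≤ 3   (sugar)
  12x1 + 5x2 ≤ 41   (sodium)
  32x1 + 73x2 ≥ 42   (calcium)
  x1, x2 ≥ 0.
The minimum-cost mix takes nothing from quinoa — only kidney beans. Binding constraint: calcium.
Optimal quantities: kidney beans = 0.5753 servings.
Objective = 0.72·0.5753 = 0.41422.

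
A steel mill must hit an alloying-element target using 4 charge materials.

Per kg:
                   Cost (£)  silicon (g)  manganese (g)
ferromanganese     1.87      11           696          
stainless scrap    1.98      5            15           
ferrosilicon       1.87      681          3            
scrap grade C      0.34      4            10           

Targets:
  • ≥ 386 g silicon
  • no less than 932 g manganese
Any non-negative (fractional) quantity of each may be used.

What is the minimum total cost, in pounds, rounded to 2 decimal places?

£3.52

Let x1 = kg of ferromanganese, x2 = kg of stainless scrap, x3 = kg of ferrosilicon, x4 = kg of scrap grade C.
min 1.87x1 + 1.98x2 + 1.87x3 + 0.34x4 with:
  11x1 + 5x2 + 681x3 + 4x4 ≥ 386   (silicon)
  696x1 + 15x2 + 3x3 + 10x4 ≥ 932   (manganese)
  x1, x2, x3, x4 ≥ 0.
The cheapest feasible vertex uses only ferromanganese, ferrosilicon; stainless scrap, scrap grade C are not used. The silicon and manganese requirements are met with equality.
Optimal quantities: ferromanganese = 1.337 kg, ferrosilicon = 0.5452 kg.
Objective = 1.87·1.337 + 1.87·0.5452 = 3.5197.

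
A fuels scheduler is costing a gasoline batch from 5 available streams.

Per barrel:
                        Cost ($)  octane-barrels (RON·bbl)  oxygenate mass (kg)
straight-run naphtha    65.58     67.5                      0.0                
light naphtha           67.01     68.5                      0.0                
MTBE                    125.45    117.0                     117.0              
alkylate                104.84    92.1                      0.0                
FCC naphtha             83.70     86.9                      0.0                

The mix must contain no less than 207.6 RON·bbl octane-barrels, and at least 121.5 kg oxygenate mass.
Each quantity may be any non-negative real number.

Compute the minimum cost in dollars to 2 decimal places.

Let x1 = barrels of straight-run naphtha, x2 = barrels of light naphtha, x3 = barrels of MTBE, x4 = barrels of alkylate, x5 = barrels of FCC naphtha.
Minimize 65.58x1 + 67.01x2 + 125.45x3 + 104.84x4 + 83.7x5 with:
  67.5x1 + 68.5x2 + 117x3 + 92.1x4 + 86.9x5 ≥ 207.6   (octane-barrels)
  117x3 ≥ 121.5   (oxygenate mass)
  x1, x2, x3, x4, x5 ≥ 0.
The cheapest feasible vertex uses only MTBE, FCC naphtha; straight-run naphtha, light naphtha, alkylate are not used. There the octane-barrels and oxygenate mass constraints are tight.
So MTBE = 1.03846 barrels, FCC naphtha = 0.990794 barrels.
Hence cost = 125.45·1.03846 + 83.7·0.990794 = $213.2043.

$213.20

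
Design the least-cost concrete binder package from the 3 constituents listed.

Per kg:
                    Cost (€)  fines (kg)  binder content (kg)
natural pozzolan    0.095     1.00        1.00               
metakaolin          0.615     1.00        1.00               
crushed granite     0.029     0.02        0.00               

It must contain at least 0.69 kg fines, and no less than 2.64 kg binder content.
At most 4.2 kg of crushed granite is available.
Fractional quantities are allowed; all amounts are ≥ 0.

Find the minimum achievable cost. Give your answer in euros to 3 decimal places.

€0.251

This is a linear program. Let x1 = kg of natural pozzolan, x2 = kg of metakaolin, x3 = kg of crushed granite.
Minimise 0.095x1 + 0.615x2 + 0.029x3 subject to:
  1x1 + 1x2 + 0.02x3 ≥ 0.69   (fines)
  1x1 + 1x2 ≥ 2.64   (binder content)
  x3 ≤ 4.2
  x1, x2, x3 ≥ 0.
The cheapest feasible vertex uses only natural pozzolan; metakaolin, crushed granite are not used. The binder content requirement is met with equality.
Optimal quantities: natural pozzolan = 2.64 kg.
Objective = 0.095·2.64 = 0.25080.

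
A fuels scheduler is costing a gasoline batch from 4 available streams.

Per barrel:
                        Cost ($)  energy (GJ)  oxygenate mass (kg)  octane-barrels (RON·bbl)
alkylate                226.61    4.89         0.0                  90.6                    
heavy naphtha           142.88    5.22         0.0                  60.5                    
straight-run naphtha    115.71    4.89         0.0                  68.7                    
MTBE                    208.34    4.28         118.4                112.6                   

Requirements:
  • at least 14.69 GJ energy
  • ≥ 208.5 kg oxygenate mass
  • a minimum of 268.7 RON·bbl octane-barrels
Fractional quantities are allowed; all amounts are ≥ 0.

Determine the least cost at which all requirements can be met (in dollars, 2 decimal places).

$536.14

Treat it as an LP. Let x1 = barrels of alkylate, x2 = barrels of heavy naphtha, x3 = barrels of straight-run naphtha, x4 = barrels of MTBE.
min 226.61x1 + 142.88x2 + 115.71x3 + 208.34x4 s.t.:
  4.89x1 + 5.22x2 + 4.89x3 + 4.28x4 ≥ 14.69   (energy)
  118.4x4 ≥ 208.5   (oxygenate mass)
  90.6x1 + 60.5x2 + 68.7x3 + 112.6x4 ≥ 268.7   (octane-barrels)
  x1, x2, x3, x4 ≥ 0.
At the optimum only straight-run naphtha, MTBE are positive (alkylate, heavy naphtha = 0). Binding constraints: energy and oxygenate mass.
So straight-run naphtha = 1.46278 barrels, MTBE = 1.76098 barrels.
Cost = 115.71·1.46278 + 208.34·1.76098 = 536.1408.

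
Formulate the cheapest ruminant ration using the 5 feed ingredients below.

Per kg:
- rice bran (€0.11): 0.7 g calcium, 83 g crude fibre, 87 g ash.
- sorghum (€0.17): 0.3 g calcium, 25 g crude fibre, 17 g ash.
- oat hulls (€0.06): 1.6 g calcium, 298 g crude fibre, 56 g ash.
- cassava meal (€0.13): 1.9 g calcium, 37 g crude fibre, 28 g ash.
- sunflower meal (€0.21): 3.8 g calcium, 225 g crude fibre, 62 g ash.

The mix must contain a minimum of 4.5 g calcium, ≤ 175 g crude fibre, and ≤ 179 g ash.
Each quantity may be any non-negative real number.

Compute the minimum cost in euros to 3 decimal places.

Treat it as an LP. Let x1 = kg of rice bran, x2 = kg of sorghum, x3 = kg of oat hulls, x4 = kg of cassava meal, x5 = kg of sunflower meal.
Minimise 0.11x1 + 0.17x2 + 0.06x3 + 0.13x4 + 0.21x5 with:
  0.7x1 + 0.3x2 + 1.6x3 + 1.9x4 + 3.8x5 ≥ 4.5   (calcium)
  83x1 + 25x2 + 298x3 + 37x4 + 225x5 ≤ 175   (crude fibre)
  87x1 + 17x2 + 56x3 + 28x4 + 62x5 ≤ 179   (ash)
  x1, x2, x3, x4, x5 ≥ 0.
The cheapest feasible vertex uses only cassava meal, sunflower meal; rice bran, sorghum, oat hulls are not used. There the calcium and crude fibre constraints are tight.
That vertex is x4 = 1.211, x5 = 0.5786.
Total cost: 0.13·1.211 + 0.21·0.5786 = 0.27894.

€0.279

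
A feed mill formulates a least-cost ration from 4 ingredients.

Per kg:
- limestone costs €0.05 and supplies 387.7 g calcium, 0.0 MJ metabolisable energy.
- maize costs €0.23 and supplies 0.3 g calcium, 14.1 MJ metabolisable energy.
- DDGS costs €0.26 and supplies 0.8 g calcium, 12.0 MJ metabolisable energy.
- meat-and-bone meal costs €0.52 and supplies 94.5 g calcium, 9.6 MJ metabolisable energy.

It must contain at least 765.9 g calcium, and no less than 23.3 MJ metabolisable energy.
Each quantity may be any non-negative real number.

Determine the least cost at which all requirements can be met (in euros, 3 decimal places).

Let x1 = kg of limestone, x2 = kg of maize, x3 = kg of DDGS, x4 = kg of meat-and-bone meal.
min 0.05x1 + 0.23x2 + 0.26x3 + 0.52x4 subject to:
  387.7x1 + 0.3x2 + 0.8x3 + 94.5x4 ≥ 765.9   (calcium)
  14.1x2 + 12x3 + 9.6x4 ≥ 23.3   (metabolisable energy)
  x1, x2, x3, x4 ≥ 0.
The minimum-cost mix takes nothing from DDGS, meat-and-bone meal — only limestone, maize. Binding constraints: calcium and metabolisable energy.
Optimal quantities: limestone = 1.974 kg, maize = 1.652 kg.
Hence cost = 0.05·1.974 + 0.23·1.652 = €0.47866.

€0.479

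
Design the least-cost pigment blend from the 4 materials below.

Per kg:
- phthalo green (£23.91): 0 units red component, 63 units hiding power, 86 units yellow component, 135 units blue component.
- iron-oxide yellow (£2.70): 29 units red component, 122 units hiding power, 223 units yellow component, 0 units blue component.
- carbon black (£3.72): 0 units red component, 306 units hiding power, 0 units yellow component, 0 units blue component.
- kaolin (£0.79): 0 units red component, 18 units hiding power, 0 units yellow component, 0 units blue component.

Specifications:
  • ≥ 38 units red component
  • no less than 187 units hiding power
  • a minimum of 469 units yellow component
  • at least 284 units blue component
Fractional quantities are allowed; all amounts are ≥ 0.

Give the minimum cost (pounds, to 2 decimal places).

£53.84

Set it up as a linear program. Let x1 = kg of phthalo green, x2 = kg of iron-oxide yellow, x3 = kg of carbon black, x4 = kg of kaolin.
min 23.91x1 + 2.7x2 + 3.72x3 + 0.79x4 s.t.:
  29x2 ≥ 38   (red component)
  63x1 + 122x2 + 306x3 + 18x4 ≥ 187   (hiding power)
  86x1 + 223x2 ≥ 469   (yellow component)
  135x1 ≥ 284   (blue component)
  x1, x2, x3, x4 ≥ 0.
The minimum-cost mix takes nothing from carbon black, kaolin — only phthalo green, iron-oxide yellow. There the red component and blue component constraints are tight.
So phthalo green = 2.104 kg, iron-oxide yellow = 1.31 kg.
Objective = 23.91·2.104 + 2.7·1.31 = 53.8436.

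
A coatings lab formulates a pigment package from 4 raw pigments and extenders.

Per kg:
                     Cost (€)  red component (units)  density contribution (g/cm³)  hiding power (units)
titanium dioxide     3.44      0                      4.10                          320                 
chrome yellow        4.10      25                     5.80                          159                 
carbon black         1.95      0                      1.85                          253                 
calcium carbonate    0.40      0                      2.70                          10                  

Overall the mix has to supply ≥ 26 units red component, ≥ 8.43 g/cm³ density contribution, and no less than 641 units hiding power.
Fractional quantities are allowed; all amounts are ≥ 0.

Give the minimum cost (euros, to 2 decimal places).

€7.93

This is a linear program. Let x1 = kg of titanium dioxide, x2 = kg of chrome yellow, x3 = kg of carbon black, x4 = kg of calcium carbonate.
min 3.44x1 + 4.1x2 + 1.95x3 + 0.4x4 with:
  25x2 ≥ 26   (red component)
  4.1x1 + 5.8x2 + 1.85x3 + 2.7x4 ≥ 8.43   (density contribution)
  320x1 + 159x2 + 253x3 + 10x4 ≥ 641   (hiding power)
  x1, x2, x3, x4 ≥ 0.
The minimum-cost mix takes nothing from titanium dioxide, calcium carbonate — only chrome yellow, carbon black. Binding constraints: red component and hiding power.
So chrome yellow = 1.04 kg, carbon black = 1.88 kg.
Objective = 4.1·1.04 + 1.95·1.88 = 7.9300.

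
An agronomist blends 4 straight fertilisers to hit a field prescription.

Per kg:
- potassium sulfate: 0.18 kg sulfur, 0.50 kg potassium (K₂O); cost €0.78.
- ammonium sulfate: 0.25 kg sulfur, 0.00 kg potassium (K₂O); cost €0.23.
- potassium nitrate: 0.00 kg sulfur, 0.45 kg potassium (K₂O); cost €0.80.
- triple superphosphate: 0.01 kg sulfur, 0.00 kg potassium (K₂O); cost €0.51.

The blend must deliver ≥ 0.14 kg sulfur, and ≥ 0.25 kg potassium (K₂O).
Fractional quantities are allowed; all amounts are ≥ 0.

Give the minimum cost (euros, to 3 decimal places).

€0.436

Let x1 = kg of potassium sulfate, x2 = kg of ammonium sulfate, x3 = kg of potassium nitrate, x4 = kg of triple superphosphate.
min 0.78x1 + 0.23x2 + 0.8x3 + 0.51x4 with:
  0.18x1 + 0.25x2 + 0.01x4 ≥ 0.14   (sulfur)
  0.5x1 + 0.45x3 ≥ 0.25   (potassium (K₂O))
  x1, x2, x3, x4 ≥ 0.
The optimal basis is {potassium sulfate, ammonium sulfate}; potassium nitrate, triple superphosphate drop out. There the sulfur and potassium (K₂O) constraints are tight.
So potassium sulfate = 0.5 kg, ammonium sulfate = 0.2 kg.
Objective = 0.78·0.5 + 0.23·0.2 = 0.43600.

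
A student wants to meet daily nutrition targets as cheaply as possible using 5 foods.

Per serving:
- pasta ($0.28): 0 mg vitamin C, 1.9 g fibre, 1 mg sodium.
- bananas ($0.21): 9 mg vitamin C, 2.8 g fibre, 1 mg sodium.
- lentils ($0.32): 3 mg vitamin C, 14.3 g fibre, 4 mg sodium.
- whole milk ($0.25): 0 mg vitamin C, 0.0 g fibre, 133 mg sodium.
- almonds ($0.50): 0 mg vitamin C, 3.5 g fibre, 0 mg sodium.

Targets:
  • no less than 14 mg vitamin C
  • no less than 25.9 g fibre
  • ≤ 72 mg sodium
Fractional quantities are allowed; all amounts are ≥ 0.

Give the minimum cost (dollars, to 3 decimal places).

$0.730

This is a linear program. Let x1 = servings of pasta, x2 = servings of bananas, x3 = servings of lentils, x4 = servings of whole milk, x5 = servings of almonds.
Minimize 0.28x1 + 0.21x2 + 0.32x3 + 0.25x4 + 0.5x5 subject to:
  9x2 + 3x3 ≥ 14   (vitamin C)
  1.9x1 + 2.8x2 + 14.3x3 + 3.5x5 ≥ 25.9   (fibre)
  1x1 + 1x2 + 4x3 + 133x4 ≤ 72   (sodium)
  x1, x2, x3, x4, x5 ≥ 0.
At the optimum only bananas, lentils are positive (pasta, whole milk, almonds = 0). Binding constraints: vitamin C and fibre.
That vertex is x2 = 1.018, x3 = 1.612.
Cost = 0.21·1.018 + 0.32·1.612 = 0.72962.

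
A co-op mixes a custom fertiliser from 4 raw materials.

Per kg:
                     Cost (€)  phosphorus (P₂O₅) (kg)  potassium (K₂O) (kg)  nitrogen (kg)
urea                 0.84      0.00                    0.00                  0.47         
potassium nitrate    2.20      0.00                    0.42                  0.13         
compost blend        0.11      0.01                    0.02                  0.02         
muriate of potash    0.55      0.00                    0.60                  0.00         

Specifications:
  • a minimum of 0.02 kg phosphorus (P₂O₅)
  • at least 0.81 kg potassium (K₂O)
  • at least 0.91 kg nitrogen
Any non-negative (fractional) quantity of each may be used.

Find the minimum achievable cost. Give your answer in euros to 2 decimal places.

€2.48

Let x1 = kg of urea, x2 = kg of potassium nitrate, x3 = kg of compost blend, x4 = kg of muriate of potash.
Minimize 0.84x1 + 2.2x2 + 0.11x3 + 0.55x4 s.t.:
  0.01x3 ≥ 0.02   (phosphorus (P₂O₅))
  0.42x2 + 0.02x3 + 0.6x4 ≥ 0.81   (potassium (K₂O))
  0.47x1 + 0.13x2 + 0.02x3 ≥ 0.91   (nitrogen)
  x1, x2, x3, x4 ≥ 0.
The minimum-cost mix takes nothing from potassium nitrate — only urea, compost blend, muriate of potash. Binding constraints: phosphorus (P₂O₅), potassium (K₂O), nitrogen.
That vertex is x1 = 1.851, x3 = 2, x4 = 1.283.
Hence cost = 0.84·1.851 + 0.11·2 + 0.55·1.283 = €2.4805.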